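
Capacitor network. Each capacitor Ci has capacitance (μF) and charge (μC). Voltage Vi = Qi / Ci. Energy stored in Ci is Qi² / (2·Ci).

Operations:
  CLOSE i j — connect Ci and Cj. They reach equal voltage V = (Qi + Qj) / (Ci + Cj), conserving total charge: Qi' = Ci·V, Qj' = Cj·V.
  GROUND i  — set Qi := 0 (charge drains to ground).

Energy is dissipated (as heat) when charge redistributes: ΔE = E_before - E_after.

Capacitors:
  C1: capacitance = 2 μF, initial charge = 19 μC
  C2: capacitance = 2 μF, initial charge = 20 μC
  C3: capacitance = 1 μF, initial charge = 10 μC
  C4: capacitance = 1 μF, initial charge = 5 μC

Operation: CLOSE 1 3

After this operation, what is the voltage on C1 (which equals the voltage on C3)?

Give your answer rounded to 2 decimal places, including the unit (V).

Answer: 9.67 V

Derivation:
Initial: C1(2μF, Q=19μC, V=9.50V), C2(2μF, Q=20μC, V=10.00V), C3(1μF, Q=10μC, V=10.00V), C4(1μF, Q=5μC, V=5.00V)
Op 1: CLOSE 1-3: Q_total=29.00, C_total=3.00, V=9.67; Q1=19.33, Q3=9.67; dissipated=0.083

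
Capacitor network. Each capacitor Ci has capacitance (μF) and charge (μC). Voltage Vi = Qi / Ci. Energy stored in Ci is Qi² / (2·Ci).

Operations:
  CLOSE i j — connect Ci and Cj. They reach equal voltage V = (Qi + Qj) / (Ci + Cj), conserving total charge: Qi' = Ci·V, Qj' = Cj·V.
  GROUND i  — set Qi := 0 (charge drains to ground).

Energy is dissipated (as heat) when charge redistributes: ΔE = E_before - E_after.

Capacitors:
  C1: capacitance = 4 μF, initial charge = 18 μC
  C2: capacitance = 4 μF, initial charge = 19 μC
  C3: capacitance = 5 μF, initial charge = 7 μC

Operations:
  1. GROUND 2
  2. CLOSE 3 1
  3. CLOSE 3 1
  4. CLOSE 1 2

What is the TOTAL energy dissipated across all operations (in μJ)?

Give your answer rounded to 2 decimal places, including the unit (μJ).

Initial: C1(4μF, Q=18μC, V=4.50V), C2(4μF, Q=19μC, V=4.75V), C3(5μF, Q=7μC, V=1.40V)
Op 1: GROUND 2: Q2=0; energy lost=45.125
Op 2: CLOSE 3-1: Q_total=25.00, C_total=9.00, V=2.78; Q3=13.89, Q1=11.11; dissipated=10.678
Op 3: CLOSE 3-1: Q_total=25.00, C_total=9.00, V=2.78; Q3=13.89, Q1=11.11; dissipated=0.000
Op 4: CLOSE 1-2: Q_total=11.11, C_total=8.00, V=1.39; Q1=5.56, Q2=5.56; dissipated=7.716
Total dissipated: 63.519 μJ

Answer: 63.52 μJ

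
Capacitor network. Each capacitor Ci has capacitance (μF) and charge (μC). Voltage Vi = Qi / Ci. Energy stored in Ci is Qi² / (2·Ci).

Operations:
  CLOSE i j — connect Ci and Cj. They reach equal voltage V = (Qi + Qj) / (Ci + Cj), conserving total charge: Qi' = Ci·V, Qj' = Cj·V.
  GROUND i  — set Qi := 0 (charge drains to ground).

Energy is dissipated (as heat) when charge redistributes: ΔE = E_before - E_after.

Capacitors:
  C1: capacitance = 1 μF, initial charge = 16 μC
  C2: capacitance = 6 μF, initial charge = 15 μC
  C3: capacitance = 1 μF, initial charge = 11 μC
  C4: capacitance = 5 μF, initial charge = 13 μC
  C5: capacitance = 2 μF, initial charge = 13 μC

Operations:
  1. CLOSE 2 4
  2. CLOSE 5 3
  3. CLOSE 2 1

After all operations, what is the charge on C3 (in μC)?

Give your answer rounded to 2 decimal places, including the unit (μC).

Initial: C1(1μF, Q=16μC, V=16.00V), C2(6μF, Q=15μC, V=2.50V), C3(1μF, Q=11μC, V=11.00V), C4(5μF, Q=13μC, V=2.60V), C5(2μF, Q=13μC, V=6.50V)
Op 1: CLOSE 2-4: Q_total=28.00, C_total=11.00, V=2.55; Q2=15.27, Q4=12.73; dissipated=0.014
Op 2: CLOSE 5-3: Q_total=24.00, C_total=3.00, V=8.00; Q5=16.00, Q3=8.00; dissipated=6.750
Op 3: CLOSE 2-1: Q_total=31.27, C_total=7.00, V=4.47; Q2=26.81, Q1=4.47; dissipated=77.582
Final charges: Q1=4.47, Q2=26.81, Q3=8.00, Q4=12.73, Q5=16.00

Answer: 8.00 μC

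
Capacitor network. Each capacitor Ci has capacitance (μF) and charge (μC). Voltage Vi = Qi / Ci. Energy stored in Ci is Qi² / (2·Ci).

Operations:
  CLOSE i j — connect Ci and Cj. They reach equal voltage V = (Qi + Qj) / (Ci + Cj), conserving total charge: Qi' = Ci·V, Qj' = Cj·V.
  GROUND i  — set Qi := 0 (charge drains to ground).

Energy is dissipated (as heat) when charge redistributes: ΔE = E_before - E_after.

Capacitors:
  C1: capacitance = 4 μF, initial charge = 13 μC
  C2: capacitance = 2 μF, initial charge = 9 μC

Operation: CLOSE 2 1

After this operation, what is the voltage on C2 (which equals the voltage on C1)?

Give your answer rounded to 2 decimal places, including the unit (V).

Initial: C1(4μF, Q=13μC, V=3.25V), C2(2μF, Q=9μC, V=4.50V)
Op 1: CLOSE 2-1: Q_total=22.00, C_total=6.00, V=3.67; Q2=7.33, Q1=14.67; dissipated=1.042

Answer: 3.67 V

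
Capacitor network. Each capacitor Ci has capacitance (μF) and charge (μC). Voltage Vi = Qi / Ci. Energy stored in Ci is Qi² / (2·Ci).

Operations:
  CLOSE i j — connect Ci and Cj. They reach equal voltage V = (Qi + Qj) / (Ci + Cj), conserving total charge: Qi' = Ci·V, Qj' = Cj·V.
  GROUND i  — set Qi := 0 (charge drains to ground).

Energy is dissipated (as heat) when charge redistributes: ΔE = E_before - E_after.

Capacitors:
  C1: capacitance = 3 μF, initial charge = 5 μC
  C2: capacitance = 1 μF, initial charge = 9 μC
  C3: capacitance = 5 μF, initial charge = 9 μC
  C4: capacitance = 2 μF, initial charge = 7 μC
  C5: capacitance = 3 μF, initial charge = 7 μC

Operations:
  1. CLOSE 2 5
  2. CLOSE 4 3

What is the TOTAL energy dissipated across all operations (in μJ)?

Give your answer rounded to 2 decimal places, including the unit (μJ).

Answer: 18.73 μJ

Derivation:
Initial: C1(3μF, Q=5μC, V=1.67V), C2(1μF, Q=9μC, V=9.00V), C3(5μF, Q=9μC, V=1.80V), C4(2μF, Q=7μC, V=3.50V), C5(3μF, Q=7μC, V=2.33V)
Op 1: CLOSE 2-5: Q_total=16.00, C_total=4.00, V=4.00; Q2=4.00, Q5=12.00; dissipated=16.667
Op 2: CLOSE 4-3: Q_total=16.00, C_total=7.00, V=2.29; Q4=4.57, Q3=11.43; dissipated=2.064
Total dissipated: 18.731 μJ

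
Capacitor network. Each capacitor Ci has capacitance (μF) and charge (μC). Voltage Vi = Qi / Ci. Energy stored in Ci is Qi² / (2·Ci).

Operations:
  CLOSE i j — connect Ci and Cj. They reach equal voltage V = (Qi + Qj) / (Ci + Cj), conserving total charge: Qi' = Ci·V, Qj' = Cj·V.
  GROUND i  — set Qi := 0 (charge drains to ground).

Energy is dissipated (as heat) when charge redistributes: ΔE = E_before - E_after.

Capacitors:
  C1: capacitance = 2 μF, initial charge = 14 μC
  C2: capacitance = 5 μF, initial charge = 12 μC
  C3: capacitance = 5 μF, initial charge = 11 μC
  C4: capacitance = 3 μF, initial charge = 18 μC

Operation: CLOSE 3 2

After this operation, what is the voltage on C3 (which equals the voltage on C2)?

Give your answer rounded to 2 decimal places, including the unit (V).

Initial: C1(2μF, Q=14μC, V=7.00V), C2(5μF, Q=12μC, V=2.40V), C3(5μF, Q=11μC, V=2.20V), C4(3μF, Q=18μC, V=6.00V)
Op 1: CLOSE 3-2: Q_total=23.00, C_total=10.00, V=2.30; Q3=11.50, Q2=11.50; dissipated=0.050

Answer: 2.30 V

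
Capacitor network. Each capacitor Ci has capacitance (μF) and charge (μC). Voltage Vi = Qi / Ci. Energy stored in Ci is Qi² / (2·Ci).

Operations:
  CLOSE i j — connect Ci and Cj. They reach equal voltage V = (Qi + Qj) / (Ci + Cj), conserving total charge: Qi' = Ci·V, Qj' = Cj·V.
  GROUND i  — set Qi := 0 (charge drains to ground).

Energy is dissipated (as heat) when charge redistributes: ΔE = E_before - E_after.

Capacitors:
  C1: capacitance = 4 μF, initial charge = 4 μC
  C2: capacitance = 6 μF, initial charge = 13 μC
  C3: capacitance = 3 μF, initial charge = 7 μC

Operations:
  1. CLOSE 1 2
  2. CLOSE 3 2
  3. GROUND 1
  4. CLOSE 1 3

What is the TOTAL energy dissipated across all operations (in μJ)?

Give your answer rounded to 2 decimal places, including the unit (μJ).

Answer: 10.95 μJ

Derivation:
Initial: C1(4μF, Q=4μC, V=1.00V), C2(6μF, Q=13μC, V=2.17V), C3(3μF, Q=7μC, V=2.33V)
Op 1: CLOSE 1-2: Q_total=17.00, C_total=10.00, V=1.70; Q1=6.80, Q2=10.20; dissipated=1.633
Op 2: CLOSE 3-2: Q_total=17.20, C_total=9.00, V=1.91; Q3=5.73, Q2=11.47; dissipated=0.401
Op 3: GROUND 1: Q1=0; energy lost=5.780
Op 4: CLOSE 1-3: Q_total=5.73, C_total=7.00, V=0.82; Q1=3.28, Q3=2.46; dissipated=3.131
Total dissipated: 10.945 μJ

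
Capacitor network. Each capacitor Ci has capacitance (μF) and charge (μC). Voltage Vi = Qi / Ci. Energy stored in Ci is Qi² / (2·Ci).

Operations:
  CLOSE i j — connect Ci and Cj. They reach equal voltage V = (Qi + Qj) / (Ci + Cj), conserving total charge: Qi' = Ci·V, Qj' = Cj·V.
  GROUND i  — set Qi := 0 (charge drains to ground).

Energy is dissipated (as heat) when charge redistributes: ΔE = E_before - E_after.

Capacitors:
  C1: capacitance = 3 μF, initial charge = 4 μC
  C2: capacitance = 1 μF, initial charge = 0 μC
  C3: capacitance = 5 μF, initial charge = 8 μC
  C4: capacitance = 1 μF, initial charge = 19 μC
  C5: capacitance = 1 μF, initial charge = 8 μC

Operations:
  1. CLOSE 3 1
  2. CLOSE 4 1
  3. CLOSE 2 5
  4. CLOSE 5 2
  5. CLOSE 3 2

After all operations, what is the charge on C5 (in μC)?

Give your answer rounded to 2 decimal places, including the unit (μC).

Initial: C1(3μF, Q=4μC, V=1.33V), C2(1μF, Q=0μC, V=0.00V), C3(5μF, Q=8μC, V=1.60V), C4(1μF, Q=19μC, V=19.00V), C5(1μF, Q=8μC, V=8.00V)
Op 1: CLOSE 3-1: Q_total=12.00, C_total=8.00, V=1.50; Q3=7.50, Q1=4.50; dissipated=0.067
Op 2: CLOSE 4-1: Q_total=23.50, C_total=4.00, V=5.88; Q4=5.88, Q1=17.62; dissipated=114.844
Op 3: CLOSE 2-5: Q_total=8.00, C_total=2.00, V=4.00; Q2=4.00, Q5=4.00; dissipated=16.000
Op 4: CLOSE 5-2: Q_total=8.00, C_total=2.00, V=4.00; Q5=4.00, Q2=4.00; dissipated=0.000
Op 5: CLOSE 3-2: Q_total=11.50, C_total=6.00, V=1.92; Q3=9.58, Q2=1.92; dissipated=2.604
Final charges: Q1=17.62, Q2=1.92, Q3=9.58, Q4=5.88, Q5=4.00

Answer: 4.00 μC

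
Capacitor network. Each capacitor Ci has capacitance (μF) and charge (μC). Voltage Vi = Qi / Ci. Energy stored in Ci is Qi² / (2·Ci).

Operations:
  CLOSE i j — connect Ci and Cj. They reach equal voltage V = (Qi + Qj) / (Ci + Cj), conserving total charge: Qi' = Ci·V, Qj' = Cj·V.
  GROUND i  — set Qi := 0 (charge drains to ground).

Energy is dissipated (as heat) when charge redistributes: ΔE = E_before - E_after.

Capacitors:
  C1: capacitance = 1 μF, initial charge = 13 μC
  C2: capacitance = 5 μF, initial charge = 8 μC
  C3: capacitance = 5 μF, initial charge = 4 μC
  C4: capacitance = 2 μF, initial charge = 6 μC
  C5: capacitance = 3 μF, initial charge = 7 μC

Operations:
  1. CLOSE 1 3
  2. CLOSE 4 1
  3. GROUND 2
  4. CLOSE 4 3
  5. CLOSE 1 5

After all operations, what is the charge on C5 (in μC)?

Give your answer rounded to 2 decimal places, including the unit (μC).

Answer: 7.46 μC

Derivation:
Initial: C1(1μF, Q=13μC, V=13.00V), C2(5μF, Q=8μC, V=1.60V), C3(5μF, Q=4μC, V=0.80V), C4(2μF, Q=6μC, V=3.00V), C5(3μF, Q=7μC, V=2.33V)
Op 1: CLOSE 1-3: Q_total=17.00, C_total=6.00, V=2.83; Q1=2.83, Q3=14.17; dissipated=62.017
Op 2: CLOSE 4-1: Q_total=8.83, C_total=3.00, V=2.94; Q4=5.89, Q1=2.94; dissipated=0.009
Op 3: GROUND 2: Q2=0; energy lost=6.400
Op 4: CLOSE 4-3: Q_total=20.06, C_total=7.00, V=2.87; Q4=5.73, Q3=14.33; dissipated=0.009
Op 5: CLOSE 1-5: Q_total=9.94, C_total=4.00, V=2.49; Q1=2.49, Q5=7.46; dissipated=0.140
Final charges: Q1=2.49, Q2=0.00, Q3=14.33, Q4=5.73, Q5=7.46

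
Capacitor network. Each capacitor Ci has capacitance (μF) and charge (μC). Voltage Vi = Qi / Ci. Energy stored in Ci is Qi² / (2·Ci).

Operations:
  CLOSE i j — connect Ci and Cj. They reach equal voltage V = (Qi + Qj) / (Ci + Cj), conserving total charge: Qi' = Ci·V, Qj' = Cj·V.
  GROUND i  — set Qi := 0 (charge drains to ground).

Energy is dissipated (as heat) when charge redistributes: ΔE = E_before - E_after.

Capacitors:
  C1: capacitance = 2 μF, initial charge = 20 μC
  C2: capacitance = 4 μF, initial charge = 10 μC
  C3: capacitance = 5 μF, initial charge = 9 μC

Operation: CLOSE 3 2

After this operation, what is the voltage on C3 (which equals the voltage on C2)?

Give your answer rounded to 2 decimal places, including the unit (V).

Answer: 2.11 V

Derivation:
Initial: C1(2μF, Q=20μC, V=10.00V), C2(4μF, Q=10μC, V=2.50V), C3(5μF, Q=9μC, V=1.80V)
Op 1: CLOSE 3-2: Q_total=19.00, C_total=9.00, V=2.11; Q3=10.56, Q2=8.44; dissipated=0.544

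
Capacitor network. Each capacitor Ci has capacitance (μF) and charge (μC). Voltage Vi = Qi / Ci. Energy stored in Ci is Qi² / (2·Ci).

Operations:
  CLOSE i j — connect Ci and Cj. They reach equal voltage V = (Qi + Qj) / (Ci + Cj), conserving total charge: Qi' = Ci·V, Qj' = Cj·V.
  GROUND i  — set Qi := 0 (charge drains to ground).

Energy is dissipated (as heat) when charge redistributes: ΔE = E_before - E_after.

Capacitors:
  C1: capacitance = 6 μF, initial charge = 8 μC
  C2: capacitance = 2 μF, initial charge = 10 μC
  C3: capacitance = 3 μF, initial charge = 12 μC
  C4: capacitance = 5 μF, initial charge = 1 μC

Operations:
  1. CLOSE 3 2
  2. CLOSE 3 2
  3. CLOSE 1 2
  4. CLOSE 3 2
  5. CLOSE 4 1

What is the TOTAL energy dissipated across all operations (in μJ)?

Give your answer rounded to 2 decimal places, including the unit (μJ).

Answer: 15.75 μJ

Derivation:
Initial: C1(6μF, Q=8μC, V=1.33V), C2(2μF, Q=10μC, V=5.00V), C3(3μF, Q=12μC, V=4.00V), C4(5μF, Q=1μC, V=0.20V)
Op 1: CLOSE 3-2: Q_total=22.00, C_total=5.00, V=4.40; Q3=13.20, Q2=8.80; dissipated=0.600
Op 2: CLOSE 3-2: Q_total=22.00, C_total=5.00, V=4.40; Q3=13.20, Q2=8.80; dissipated=0.000
Op 3: CLOSE 1-2: Q_total=16.80, C_total=8.00, V=2.10; Q1=12.60, Q2=4.20; dissipated=7.053
Op 4: CLOSE 3-2: Q_total=17.40, C_total=5.00, V=3.48; Q3=10.44, Q2=6.96; dissipated=3.174
Op 5: CLOSE 4-1: Q_total=13.60, C_total=11.00, V=1.24; Q4=6.18, Q1=7.42; dissipated=4.923
Total dissipated: 15.750 μJ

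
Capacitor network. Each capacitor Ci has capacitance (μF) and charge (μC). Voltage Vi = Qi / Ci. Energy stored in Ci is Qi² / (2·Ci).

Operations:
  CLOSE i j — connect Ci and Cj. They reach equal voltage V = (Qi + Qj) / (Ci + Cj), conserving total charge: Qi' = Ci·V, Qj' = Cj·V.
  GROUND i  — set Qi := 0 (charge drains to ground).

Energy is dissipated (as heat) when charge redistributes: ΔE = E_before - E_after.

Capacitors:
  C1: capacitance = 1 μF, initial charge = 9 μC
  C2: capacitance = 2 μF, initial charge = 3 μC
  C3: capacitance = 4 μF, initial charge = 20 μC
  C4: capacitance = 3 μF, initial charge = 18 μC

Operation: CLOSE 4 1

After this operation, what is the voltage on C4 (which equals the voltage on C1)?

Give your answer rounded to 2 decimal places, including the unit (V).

Initial: C1(1μF, Q=9μC, V=9.00V), C2(2μF, Q=3μC, V=1.50V), C3(4μF, Q=20μC, V=5.00V), C4(3μF, Q=18μC, V=6.00V)
Op 1: CLOSE 4-1: Q_total=27.00, C_total=4.00, V=6.75; Q4=20.25, Q1=6.75; dissipated=3.375

Answer: 6.75 V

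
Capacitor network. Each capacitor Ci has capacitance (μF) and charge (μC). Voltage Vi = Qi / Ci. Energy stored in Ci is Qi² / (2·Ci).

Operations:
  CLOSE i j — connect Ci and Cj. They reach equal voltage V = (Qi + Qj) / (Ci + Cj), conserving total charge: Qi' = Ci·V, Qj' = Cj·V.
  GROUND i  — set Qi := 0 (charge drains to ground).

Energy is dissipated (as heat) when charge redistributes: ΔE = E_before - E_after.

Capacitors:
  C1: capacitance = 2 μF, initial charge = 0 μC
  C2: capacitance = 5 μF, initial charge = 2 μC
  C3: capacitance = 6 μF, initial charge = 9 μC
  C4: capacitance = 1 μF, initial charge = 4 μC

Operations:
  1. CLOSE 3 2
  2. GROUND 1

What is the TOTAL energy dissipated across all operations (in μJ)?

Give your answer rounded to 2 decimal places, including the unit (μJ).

Answer: 1.65 μJ

Derivation:
Initial: C1(2μF, Q=0μC, V=0.00V), C2(5μF, Q=2μC, V=0.40V), C3(6μF, Q=9μC, V=1.50V), C4(1μF, Q=4μC, V=4.00V)
Op 1: CLOSE 3-2: Q_total=11.00, C_total=11.00, V=1.00; Q3=6.00, Q2=5.00; dissipated=1.650
Op 2: GROUND 1: Q1=0; energy lost=0.000
Total dissipated: 1.650 μJ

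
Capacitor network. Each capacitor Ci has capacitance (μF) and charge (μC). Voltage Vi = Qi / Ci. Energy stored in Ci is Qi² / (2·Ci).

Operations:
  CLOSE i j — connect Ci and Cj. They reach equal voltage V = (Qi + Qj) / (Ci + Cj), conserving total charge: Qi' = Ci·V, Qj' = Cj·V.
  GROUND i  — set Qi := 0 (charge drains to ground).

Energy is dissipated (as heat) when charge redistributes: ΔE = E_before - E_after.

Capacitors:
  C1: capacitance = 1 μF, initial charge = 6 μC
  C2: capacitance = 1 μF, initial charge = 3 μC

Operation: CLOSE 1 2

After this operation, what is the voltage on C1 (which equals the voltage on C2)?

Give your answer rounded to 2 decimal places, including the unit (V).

Initial: C1(1μF, Q=6μC, V=6.00V), C2(1μF, Q=3μC, V=3.00V)
Op 1: CLOSE 1-2: Q_total=9.00, C_total=2.00, V=4.50; Q1=4.50, Q2=4.50; dissipated=2.250

Answer: 4.50 V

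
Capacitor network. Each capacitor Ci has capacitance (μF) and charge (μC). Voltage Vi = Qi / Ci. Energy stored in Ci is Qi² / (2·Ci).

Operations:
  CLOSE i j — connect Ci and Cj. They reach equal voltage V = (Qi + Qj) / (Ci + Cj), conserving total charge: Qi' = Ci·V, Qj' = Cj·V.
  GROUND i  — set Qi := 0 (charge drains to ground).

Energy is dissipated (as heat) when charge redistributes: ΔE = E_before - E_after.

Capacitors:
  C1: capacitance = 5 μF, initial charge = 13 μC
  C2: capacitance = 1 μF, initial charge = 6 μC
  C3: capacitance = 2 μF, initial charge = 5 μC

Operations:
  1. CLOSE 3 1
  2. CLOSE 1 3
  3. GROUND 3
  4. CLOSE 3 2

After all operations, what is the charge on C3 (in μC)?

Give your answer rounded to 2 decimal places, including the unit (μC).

Answer: 4.00 μC

Derivation:
Initial: C1(5μF, Q=13μC, V=2.60V), C2(1μF, Q=6μC, V=6.00V), C3(2μF, Q=5μC, V=2.50V)
Op 1: CLOSE 3-1: Q_total=18.00, C_total=7.00, V=2.57; Q3=5.14, Q1=12.86; dissipated=0.007
Op 2: CLOSE 1-3: Q_total=18.00, C_total=7.00, V=2.57; Q1=12.86, Q3=5.14; dissipated=0.000
Op 3: GROUND 3: Q3=0; energy lost=6.612
Op 4: CLOSE 3-2: Q_total=6.00, C_total=3.00, V=2.00; Q3=4.00, Q2=2.00; dissipated=12.000
Final charges: Q1=12.86, Q2=2.00, Q3=4.00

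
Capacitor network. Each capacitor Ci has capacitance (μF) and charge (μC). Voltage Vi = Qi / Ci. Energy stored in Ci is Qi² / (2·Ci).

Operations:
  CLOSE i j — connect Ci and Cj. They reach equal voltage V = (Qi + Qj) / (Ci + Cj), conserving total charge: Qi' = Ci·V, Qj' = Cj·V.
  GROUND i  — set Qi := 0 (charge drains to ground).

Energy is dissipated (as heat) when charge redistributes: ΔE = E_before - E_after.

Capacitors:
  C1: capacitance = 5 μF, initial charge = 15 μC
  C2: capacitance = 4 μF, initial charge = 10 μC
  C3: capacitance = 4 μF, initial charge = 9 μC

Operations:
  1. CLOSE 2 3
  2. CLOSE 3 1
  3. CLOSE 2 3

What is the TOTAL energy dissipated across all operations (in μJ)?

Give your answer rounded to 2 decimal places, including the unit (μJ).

Answer: 0.62 μJ

Derivation:
Initial: C1(5μF, Q=15μC, V=3.00V), C2(4μF, Q=10μC, V=2.50V), C3(4μF, Q=9μC, V=2.25V)
Op 1: CLOSE 2-3: Q_total=19.00, C_total=8.00, V=2.38; Q2=9.50, Q3=9.50; dissipated=0.062
Op 2: CLOSE 3-1: Q_total=24.50, C_total=9.00, V=2.72; Q3=10.89, Q1=13.61; dissipated=0.434
Op 3: CLOSE 2-3: Q_total=20.39, C_total=8.00, V=2.55; Q2=10.19, Q3=10.19; dissipated=0.121
Total dissipated: 0.617 μJ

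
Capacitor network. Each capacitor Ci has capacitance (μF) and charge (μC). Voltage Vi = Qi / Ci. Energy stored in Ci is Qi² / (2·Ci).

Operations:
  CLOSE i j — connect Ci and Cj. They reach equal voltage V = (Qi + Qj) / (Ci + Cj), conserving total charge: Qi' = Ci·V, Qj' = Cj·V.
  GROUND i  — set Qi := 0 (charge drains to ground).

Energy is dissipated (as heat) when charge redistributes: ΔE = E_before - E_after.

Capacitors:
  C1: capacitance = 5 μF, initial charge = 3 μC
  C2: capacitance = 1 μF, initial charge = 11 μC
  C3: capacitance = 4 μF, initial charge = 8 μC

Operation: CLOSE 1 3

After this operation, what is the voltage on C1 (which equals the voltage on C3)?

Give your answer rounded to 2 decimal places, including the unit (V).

Initial: C1(5μF, Q=3μC, V=0.60V), C2(1μF, Q=11μC, V=11.00V), C3(4μF, Q=8μC, V=2.00V)
Op 1: CLOSE 1-3: Q_total=11.00, C_total=9.00, V=1.22; Q1=6.11, Q3=4.89; dissipated=2.178

Answer: 1.22 V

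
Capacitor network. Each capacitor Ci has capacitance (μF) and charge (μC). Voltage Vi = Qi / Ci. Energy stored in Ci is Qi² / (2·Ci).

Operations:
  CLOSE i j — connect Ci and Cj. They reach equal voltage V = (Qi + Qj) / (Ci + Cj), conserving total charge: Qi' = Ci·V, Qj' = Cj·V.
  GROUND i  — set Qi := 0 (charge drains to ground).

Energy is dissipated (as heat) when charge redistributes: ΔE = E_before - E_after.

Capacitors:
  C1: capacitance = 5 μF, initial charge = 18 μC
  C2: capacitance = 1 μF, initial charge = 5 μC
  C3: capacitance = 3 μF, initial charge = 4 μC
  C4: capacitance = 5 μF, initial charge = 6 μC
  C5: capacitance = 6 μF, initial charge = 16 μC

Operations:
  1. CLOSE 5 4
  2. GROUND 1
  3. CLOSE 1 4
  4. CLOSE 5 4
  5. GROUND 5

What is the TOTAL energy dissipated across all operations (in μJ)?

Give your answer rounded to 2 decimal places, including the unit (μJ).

Answer: 48.86 μJ

Derivation:
Initial: C1(5μF, Q=18μC, V=3.60V), C2(1μF, Q=5μC, V=5.00V), C3(3μF, Q=4μC, V=1.33V), C4(5μF, Q=6μC, V=1.20V), C5(6μF, Q=16μC, V=2.67V)
Op 1: CLOSE 5-4: Q_total=22.00, C_total=11.00, V=2.00; Q5=12.00, Q4=10.00; dissipated=2.933
Op 2: GROUND 1: Q1=0; energy lost=32.400
Op 3: CLOSE 1-4: Q_total=10.00, C_total=10.00, V=1.00; Q1=5.00, Q4=5.00; dissipated=5.000
Op 4: CLOSE 5-4: Q_total=17.00, C_total=11.00, V=1.55; Q5=9.27, Q4=7.73; dissipated=1.364
Op 5: GROUND 5: Q5=0; energy lost=7.165
Total dissipated: 48.862 μJ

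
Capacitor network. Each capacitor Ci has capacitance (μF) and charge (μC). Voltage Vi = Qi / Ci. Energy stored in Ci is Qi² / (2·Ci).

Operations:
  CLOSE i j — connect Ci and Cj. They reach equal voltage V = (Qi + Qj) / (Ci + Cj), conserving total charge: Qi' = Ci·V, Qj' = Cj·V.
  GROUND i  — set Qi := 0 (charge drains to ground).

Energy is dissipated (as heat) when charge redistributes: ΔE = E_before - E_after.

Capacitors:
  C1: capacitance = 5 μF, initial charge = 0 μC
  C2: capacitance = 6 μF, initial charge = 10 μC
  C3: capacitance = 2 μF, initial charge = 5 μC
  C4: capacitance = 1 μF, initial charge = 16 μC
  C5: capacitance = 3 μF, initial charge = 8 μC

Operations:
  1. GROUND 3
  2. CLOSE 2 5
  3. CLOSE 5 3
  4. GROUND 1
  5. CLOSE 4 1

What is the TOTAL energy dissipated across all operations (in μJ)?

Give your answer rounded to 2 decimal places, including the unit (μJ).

Answer: 116.32 μJ

Derivation:
Initial: C1(5μF, Q=0μC, V=0.00V), C2(6μF, Q=10μC, V=1.67V), C3(2μF, Q=5μC, V=2.50V), C4(1μF, Q=16μC, V=16.00V), C5(3μF, Q=8μC, V=2.67V)
Op 1: GROUND 3: Q3=0; energy lost=6.250
Op 2: CLOSE 2-5: Q_total=18.00, C_total=9.00, V=2.00; Q2=12.00, Q5=6.00; dissipated=1.000
Op 3: CLOSE 5-3: Q_total=6.00, C_total=5.00, V=1.20; Q5=3.60, Q3=2.40; dissipated=2.400
Op 4: GROUND 1: Q1=0; energy lost=0.000
Op 5: CLOSE 4-1: Q_total=16.00, C_total=6.00, V=2.67; Q4=2.67, Q1=13.33; dissipated=106.667
Total dissipated: 116.317 μJ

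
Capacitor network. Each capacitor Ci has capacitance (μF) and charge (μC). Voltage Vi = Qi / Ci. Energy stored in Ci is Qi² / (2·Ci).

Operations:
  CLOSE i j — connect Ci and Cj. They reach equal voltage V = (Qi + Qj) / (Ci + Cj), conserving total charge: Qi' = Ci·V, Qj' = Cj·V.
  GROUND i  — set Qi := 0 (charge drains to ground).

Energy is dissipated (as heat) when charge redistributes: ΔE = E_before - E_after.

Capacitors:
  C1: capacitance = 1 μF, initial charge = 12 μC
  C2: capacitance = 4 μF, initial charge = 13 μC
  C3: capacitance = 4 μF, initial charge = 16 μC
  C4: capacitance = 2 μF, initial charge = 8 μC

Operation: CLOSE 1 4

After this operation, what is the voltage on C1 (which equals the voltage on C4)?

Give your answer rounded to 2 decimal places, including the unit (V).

Initial: C1(1μF, Q=12μC, V=12.00V), C2(4μF, Q=13μC, V=3.25V), C3(4μF, Q=16μC, V=4.00V), C4(2μF, Q=8μC, V=4.00V)
Op 1: CLOSE 1-4: Q_total=20.00, C_total=3.00, V=6.67; Q1=6.67, Q4=13.33; dissipated=21.333

Answer: 6.67 V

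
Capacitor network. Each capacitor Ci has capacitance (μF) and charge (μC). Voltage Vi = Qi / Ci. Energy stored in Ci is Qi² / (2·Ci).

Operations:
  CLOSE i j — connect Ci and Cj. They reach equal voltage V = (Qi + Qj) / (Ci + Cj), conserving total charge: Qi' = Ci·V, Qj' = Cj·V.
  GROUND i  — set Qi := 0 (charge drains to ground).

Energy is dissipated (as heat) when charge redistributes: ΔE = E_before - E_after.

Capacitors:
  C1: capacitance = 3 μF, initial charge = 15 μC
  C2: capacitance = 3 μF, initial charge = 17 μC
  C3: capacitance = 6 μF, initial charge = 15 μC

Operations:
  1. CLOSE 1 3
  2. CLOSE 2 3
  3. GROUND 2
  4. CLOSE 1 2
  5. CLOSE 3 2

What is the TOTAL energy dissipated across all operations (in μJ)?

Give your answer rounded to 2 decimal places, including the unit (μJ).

Answer: 51.35 μJ

Derivation:
Initial: C1(3μF, Q=15μC, V=5.00V), C2(3μF, Q=17μC, V=5.67V), C3(6μF, Q=15μC, V=2.50V)
Op 1: CLOSE 1-3: Q_total=30.00, C_total=9.00, V=3.33; Q1=10.00, Q3=20.00; dissipated=6.250
Op 2: CLOSE 2-3: Q_total=37.00, C_total=9.00, V=4.11; Q2=12.33, Q3=24.67; dissipated=5.444
Op 3: GROUND 2: Q2=0; energy lost=25.352
Op 4: CLOSE 1-2: Q_total=10.00, C_total=6.00, V=1.67; Q1=5.00, Q2=5.00; dissipated=8.333
Op 5: CLOSE 3-2: Q_total=29.67, C_total=9.00, V=3.30; Q3=19.78, Q2=9.89; dissipated=5.975
Total dissipated: 51.355 μJ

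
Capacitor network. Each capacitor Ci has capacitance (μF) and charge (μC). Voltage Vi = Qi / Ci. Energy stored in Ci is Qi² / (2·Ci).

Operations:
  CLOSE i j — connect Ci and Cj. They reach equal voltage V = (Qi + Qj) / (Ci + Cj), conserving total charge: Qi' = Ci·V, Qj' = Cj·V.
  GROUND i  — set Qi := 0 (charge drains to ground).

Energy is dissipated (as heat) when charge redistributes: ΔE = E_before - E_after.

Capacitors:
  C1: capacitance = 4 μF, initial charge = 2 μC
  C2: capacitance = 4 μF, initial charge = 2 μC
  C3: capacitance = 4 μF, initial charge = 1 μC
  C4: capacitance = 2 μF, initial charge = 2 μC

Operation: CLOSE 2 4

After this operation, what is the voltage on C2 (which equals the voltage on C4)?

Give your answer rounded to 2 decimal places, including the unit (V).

Initial: C1(4μF, Q=2μC, V=0.50V), C2(4μF, Q=2μC, V=0.50V), C3(4μF, Q=1μC, V=0.25V), C4(2μF, Q=2μC, V=1.00V)
Op 1: CLOSE 2-4: Q_total=4.00, C_total=6.00, V=0.67; Q2=2.67, Q4=1.33; dissipated=0.167

Answer: 0.67 V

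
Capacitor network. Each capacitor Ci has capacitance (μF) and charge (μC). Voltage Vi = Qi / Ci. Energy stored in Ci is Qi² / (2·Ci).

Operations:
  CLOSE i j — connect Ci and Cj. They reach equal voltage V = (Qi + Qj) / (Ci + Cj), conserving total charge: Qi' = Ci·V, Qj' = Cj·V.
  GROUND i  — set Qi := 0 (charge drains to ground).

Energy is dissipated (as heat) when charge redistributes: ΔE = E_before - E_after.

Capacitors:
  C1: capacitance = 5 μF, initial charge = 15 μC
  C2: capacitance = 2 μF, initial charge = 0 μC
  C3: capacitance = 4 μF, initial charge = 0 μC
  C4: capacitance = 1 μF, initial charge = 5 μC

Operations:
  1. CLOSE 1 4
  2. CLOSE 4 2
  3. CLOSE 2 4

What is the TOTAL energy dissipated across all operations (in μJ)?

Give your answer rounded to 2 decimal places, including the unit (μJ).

Initial: C1(5μF, Q=15μC, V=3.00V), C2(2μF, Q=0μC, V=0.00V), C3(4μF, Q=0μC, V=0.00V), C4(1μF, Q=5μC, V=5.00V)
Op 1: CLOSE 1-4: Q_total=20.00, C_total=6.00, V=3.33; Q1=16.67, Q4=3.33; dissipated=1.667
Op 2: CLOSE 4-2: Q_total=3.33, C_total=3.00, V=1.11; Q4=1.11, Q2=2.22; dissipated=3.704
Op 3: CLOSE 2-4: Q_total=3.33, C_total=3.00, V=1.11; Q2=2.22, Q4=1.11; dissipated=0.000
Total dissipated: 5.370 μJ

Answer: 5.37 μJ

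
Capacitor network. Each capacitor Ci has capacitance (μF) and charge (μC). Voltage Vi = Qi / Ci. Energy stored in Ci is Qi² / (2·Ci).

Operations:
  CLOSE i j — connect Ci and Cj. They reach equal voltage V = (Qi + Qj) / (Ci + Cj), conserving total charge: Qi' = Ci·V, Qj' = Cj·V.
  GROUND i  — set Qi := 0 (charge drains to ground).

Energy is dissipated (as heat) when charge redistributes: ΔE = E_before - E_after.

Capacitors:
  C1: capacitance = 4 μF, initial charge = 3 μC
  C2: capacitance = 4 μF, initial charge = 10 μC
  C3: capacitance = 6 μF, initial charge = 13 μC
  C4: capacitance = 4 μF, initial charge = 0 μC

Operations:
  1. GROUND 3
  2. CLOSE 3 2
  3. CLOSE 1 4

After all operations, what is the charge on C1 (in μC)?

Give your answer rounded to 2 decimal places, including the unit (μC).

Answer: 1.50 μC

Derivation:
Initial: C1(4μF, Q=3μC, V=0.75V), C2(4μF, Q=10μC, V=2.50V), C3(6μF, Q=13μC, V=2.17V), C4(4μF, Q=0μC, V=0.00V)
Op 1: GROUND 3: Q3=0; energy lost=14.083
Op 2: CLOSE 3-2: Q_total=10.00, C_total=10.00, V=1.00; Q3=6.00, Q2=4.00; dissipated=7.500
Op 3: CLOSE 1-4: Q_total=3.00, C_total=8.00, V=0.38; Q1=1.50, Q4=1.50; dissipated=0.562
Final charges: Q1=1.50, Q2=4.00, Q3=6.00, Q4=1.50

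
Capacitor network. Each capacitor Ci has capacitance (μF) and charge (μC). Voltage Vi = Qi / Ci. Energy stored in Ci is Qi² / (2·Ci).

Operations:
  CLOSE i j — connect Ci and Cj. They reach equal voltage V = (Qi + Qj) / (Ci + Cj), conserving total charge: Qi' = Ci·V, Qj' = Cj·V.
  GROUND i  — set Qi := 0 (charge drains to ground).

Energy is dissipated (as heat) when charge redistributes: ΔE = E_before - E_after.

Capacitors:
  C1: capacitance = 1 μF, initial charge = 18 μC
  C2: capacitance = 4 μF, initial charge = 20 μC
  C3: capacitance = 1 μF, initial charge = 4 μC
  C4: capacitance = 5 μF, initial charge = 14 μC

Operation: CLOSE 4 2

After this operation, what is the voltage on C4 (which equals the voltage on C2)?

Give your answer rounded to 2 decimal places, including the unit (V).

Answer: 3.78 V

Derivation:
Initial: C1(1μF, Q=18μC, V=18.00V), C2(4μF, Q=20μC, V=5.00V), C3(1μF, Q=4μC, V=4.00V), C4(5μF, Q=14μC, V=2.80V)
Op 1: CLOSE 4-2: Q_total=34.00, C_total=9.00, V=3.78; Q4=18.89, Q2=15.11; dissipated=5.378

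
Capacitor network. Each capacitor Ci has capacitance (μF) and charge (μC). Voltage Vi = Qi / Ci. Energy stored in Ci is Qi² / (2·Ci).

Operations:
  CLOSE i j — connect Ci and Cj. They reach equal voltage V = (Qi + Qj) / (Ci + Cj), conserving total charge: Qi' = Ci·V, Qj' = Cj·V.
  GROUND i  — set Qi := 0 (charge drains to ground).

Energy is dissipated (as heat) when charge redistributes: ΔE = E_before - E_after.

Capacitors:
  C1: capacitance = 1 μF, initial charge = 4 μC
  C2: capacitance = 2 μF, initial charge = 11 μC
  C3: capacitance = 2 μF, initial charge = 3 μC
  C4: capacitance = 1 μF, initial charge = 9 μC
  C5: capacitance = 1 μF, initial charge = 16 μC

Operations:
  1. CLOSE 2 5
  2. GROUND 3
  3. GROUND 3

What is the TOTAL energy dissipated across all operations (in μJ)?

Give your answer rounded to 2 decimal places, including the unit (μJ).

Answer: 39.00 μJ

Derivation:
Initial: C1(1μF, Q=4μC, V=4.00V), C2(2μF, Q=11μC, V=5.50V), C3(2μF, Q=3μC, V=1.50V), C4(1μF, Q=9μC, V=9.00V), C5(1μF, Q=16μC, V=16.00V)
Op 1: CLOSE 2-5: Q_total=27.00, C_total=3.00, V=9.00; Q2=18.00, Q5=9.00; dissipated=36.750
Op 2: GROUND 3: Q3=0; energy lost=2.250
Op 3: GROUND 3: Q3=0; energy lost=0.000
Total dissipated: 39.000 μJ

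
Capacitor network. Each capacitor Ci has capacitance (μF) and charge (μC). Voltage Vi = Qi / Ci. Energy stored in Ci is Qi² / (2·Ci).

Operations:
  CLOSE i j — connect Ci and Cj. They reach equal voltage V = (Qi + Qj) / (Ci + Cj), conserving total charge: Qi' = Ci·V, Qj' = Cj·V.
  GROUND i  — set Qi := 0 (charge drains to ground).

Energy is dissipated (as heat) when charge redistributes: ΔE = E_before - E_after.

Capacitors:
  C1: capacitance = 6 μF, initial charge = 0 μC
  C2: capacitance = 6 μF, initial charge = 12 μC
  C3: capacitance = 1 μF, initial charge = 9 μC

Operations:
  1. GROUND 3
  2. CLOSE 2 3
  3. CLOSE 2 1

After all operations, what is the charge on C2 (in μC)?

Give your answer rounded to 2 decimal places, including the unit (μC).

Answer: 5.14 μC

Derivation:
Initial: C1(6μF, Q=0μC, V=0.00V), C2(6μF, Q=12μC, V=2.00V), C3(1μF, Q=9μC, V=9.00V)
Op 1: GROUND 3: Q3=0; energy lost=40.500
Op 2: CLOSE 2-3: Q_total=12.00, C_total=7.00, V=1.71; Q2=10.29, Q3=1.71; dissipated=1.714
Op 3: CLOSE 2-1: Q_total=10.29, C_total=12.00, V=0.86; Q2=5.14, Q1=5.14; dissipated=4.408
Final charges: Q1=5.14, Q2=5.14, Q3=1.71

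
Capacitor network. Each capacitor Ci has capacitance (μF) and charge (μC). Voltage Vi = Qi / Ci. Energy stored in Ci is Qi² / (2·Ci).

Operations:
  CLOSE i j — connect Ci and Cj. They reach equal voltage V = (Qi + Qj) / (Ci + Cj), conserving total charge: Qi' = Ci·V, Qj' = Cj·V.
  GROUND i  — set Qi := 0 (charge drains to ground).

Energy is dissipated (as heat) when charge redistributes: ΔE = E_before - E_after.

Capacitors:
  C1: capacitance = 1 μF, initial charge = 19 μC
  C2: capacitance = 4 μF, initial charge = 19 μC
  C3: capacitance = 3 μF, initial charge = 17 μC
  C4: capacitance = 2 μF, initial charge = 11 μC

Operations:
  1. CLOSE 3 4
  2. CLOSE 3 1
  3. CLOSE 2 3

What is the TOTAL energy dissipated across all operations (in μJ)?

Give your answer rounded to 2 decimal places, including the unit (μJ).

Initial: C1(1μF, Q=19μC, V=19.00V), C2(4μF, Q=19μC, V=4.75V), C3(3μF, Q=17μC, V=5.67V), C4(2μF, Q=11μC, V=5.50V)
Op 1: CLOSE 3-4: Q_total=28.00, C_total=5.00, V=5.60; Q3=16.80, Q4=11.20; dissipated=0.017
Op 2: CLOSE 3-1: Q_total=35.80, C_total=4.00, V=8.95; Q3=26.85, Q1=8.95; dissipated=67.335
Op 3: CLOSE 2-3: Q_total=45.85, C_total=7.00, V=6.55; Q2=26.20, Q3=19.65; dissipated=15.120
Total dissipated: 82.472 μJ

Answer: 82.47 μJ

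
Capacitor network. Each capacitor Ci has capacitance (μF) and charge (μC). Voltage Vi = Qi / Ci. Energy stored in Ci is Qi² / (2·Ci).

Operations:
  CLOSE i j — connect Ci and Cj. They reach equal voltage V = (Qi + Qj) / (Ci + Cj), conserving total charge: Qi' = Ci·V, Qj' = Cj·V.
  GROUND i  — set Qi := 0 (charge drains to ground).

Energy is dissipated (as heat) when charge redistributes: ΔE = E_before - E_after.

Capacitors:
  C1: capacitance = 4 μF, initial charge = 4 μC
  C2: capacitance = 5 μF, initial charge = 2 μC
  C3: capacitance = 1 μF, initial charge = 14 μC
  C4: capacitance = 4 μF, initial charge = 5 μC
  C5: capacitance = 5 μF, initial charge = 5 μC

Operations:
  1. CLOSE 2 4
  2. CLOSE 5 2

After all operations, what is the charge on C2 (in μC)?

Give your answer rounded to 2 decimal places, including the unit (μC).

Answer: 4.44 μC

Derivation:
Initial: C1(4μF, Q=4μC, V=1.00V), C2(5μF, Q=2μC, V=0.40V), C3(1μF, Q=14μC, V=14.00V), C4(4μF, Q=5μC, V=1.25V), C5(5μF, Q=5μC, V=1.00V)
Op 1: CLOSE 2-4: Q_total=7.00, C_total=9.00, V=0.78; Q2=3.89, Q4=3.11; dissipated=0.803
Op 2: CLOSE 5-2: Q_total=8.89, C_total=10.00, V=0.89; Q5=4.44, Q2=4.44; dissipated=0.062
Final charges: Q1=4.00, Q2=4.44, Q3=14.00, Q4=3.11, Q5=4.44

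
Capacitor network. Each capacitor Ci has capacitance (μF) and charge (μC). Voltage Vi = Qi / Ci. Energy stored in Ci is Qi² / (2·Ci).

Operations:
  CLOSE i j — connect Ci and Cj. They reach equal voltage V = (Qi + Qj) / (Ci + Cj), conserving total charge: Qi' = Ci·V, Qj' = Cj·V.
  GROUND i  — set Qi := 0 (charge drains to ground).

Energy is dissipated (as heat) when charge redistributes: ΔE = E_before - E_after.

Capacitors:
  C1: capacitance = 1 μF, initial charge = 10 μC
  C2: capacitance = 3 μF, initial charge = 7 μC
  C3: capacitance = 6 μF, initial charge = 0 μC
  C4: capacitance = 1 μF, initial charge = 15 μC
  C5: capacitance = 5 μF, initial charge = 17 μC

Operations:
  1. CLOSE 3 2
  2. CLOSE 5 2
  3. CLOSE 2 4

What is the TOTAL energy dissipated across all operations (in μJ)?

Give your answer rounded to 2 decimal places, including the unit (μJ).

Initial: C1(1μF, Q=10μC, V=10.00V), C2(3μF, Q=7μC, V=2.33V), C3(6μF, Q=0μC, V=0.00V), C4(1μF, Q=15μC, V=15.00V), C5(5μF, Q=17μC, V=3.40V)
Op 1: CLOSE 3-2: Q_total=7.00, C_total=9.00, V=0.78; Q3=4.67, Q2=2.33; dissipated=5.444
Op 2: CLOSE 5-2: Q_total=19.33, C_total=8.00, V=2.42; Q5=12.08, Q2=7.25; dissipated=6.446
Op 3: CLOSE 2-4: Q_total=22.25, C_total=4.00, V=5.56; Q2=16.69, Q4=5.56; dissipated=59.378
Total dissipated: 71.268 μJ

Answer: 71.27 μJ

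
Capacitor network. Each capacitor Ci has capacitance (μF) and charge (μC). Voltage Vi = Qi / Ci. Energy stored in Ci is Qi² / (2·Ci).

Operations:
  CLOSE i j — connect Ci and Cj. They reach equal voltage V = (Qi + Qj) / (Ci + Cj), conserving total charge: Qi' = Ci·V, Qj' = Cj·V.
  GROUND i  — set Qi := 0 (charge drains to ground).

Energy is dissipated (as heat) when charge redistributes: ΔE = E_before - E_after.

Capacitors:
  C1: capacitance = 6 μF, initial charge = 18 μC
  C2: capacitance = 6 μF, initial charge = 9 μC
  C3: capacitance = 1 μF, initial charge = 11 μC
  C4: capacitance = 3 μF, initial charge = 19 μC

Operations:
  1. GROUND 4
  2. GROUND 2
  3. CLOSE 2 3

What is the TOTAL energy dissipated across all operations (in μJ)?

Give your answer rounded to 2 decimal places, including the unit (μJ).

Answer: 118.77 μJ

Derivation:
Initial: C1(6μF, Q=18μC, V=3.00V), C2(6μF, Q=9μC, V=1.50V), C3(1μF, Q=11μC, V=11.00V), C4(3μF, Q=19μC, V=6.33V)
Op 1: GROUND 4: Q4=0; energy lost=60.167
Op 2: GROUND 2: Q2=0; energy lost=6.750
Op 3: CLOSE 2-3: Q_total=11.00, C_total=7.00, V=1.57; Q2=9.43, Q3=1.57; dissipated=51.857
Total dissipated: 118.774 μJ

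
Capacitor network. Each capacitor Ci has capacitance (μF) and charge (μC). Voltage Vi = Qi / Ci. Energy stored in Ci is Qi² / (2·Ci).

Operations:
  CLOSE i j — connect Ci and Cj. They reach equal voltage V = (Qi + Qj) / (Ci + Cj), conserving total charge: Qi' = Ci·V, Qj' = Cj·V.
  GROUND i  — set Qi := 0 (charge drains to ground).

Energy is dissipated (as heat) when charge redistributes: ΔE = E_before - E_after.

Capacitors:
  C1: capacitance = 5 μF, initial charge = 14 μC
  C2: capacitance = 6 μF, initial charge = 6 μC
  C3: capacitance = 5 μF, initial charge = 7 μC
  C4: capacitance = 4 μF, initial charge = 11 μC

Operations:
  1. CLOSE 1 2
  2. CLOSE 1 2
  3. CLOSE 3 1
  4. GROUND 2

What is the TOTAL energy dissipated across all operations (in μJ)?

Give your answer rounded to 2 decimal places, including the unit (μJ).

Answer: 14.55 μJ

Derivation:
Initial: C1(5μF, Q=14μC, V=2.80V), C2(6μF, Q=6μC, V=1.00V), C3(5μF, Q=7μC, V=1.40V), C4(4μF, Q=11μC, V=2.75V)
Op 1: CLOSE 1-2: Q_total=20.00, C_total=11.00, V=1.82; Q1=9.09, Q2=10.91; dissipated=4.418
Op 2: CLOSE 1-2: Q_total=20.00, C_total=11.00, V=1.82; Q1=9.09, Q2=10.91; dissipated=0.000
Op 3: CLOSE 3-1: Q_total=16.09, C_total=10.00, V=1.61; Q3=8.05, Q1=8.05; dissipated=0.219
Op 4: GROUND 2: Q2=0; energy lost=9.917
Total dissipated: 14.554 μJ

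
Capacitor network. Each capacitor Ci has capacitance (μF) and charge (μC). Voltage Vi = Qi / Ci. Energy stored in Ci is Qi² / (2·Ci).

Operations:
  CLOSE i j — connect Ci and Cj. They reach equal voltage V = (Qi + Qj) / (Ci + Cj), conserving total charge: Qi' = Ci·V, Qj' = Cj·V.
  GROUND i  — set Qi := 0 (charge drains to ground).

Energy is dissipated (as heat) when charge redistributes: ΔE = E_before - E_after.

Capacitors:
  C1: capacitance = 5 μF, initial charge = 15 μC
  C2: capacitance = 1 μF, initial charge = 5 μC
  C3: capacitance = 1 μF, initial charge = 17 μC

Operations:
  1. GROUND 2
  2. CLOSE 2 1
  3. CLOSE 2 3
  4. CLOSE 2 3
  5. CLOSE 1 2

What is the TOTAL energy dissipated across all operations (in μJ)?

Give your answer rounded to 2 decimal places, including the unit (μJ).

Initial: C1(5μF, Q=15μC, V=3.00V), C2(1μF, Q=5μC, V=5.00V), C3(1μF, Q=17μC, V=17.00V)
Op 1: GROUND 2: Q2=0; energy lost=12.500
Op 2: CLOSE 2-1: Q_total=15.00, C_total=6.00, V=2.50; Q2=2.50, Q1=12.50; dissipated=3.750
Op 3: CLOSE 2-3: Q_total=19.50, C_total=2.00, V=9.75; Q2=9.75, Q3=9.75; dissipated=52.562
Op 4: CLOSE 2-3: Q_total=19.50, C_total=2.00, V=9.75; Q2=9.75, Q3=9.75; dissipated=0.000
Op 5: CLOSE 1-2: Q_total=22.25, C_total=6.00, V=3.71; Q1=18.54, Q2=3.71; dissipated=21.901
Total dissipated: 90.714 μJ

Answer: 90.71 μJ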